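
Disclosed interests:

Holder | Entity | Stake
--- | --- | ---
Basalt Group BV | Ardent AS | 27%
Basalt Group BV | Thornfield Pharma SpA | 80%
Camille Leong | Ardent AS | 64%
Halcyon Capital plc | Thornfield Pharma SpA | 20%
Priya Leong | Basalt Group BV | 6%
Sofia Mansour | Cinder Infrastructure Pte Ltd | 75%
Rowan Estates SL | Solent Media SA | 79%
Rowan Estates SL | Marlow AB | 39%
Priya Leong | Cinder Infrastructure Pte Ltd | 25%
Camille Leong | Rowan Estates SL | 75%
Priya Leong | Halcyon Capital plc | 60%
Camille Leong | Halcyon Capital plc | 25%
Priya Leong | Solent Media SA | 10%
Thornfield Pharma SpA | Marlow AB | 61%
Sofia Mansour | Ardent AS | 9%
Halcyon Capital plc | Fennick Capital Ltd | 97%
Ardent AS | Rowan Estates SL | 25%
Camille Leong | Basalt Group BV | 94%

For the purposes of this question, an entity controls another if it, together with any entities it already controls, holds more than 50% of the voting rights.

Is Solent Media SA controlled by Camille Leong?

Yes

Camille holds 94% of Basalt, so Camille controls Basalt.
Basalt and Camille together hold 27% + 64% = 91% of Ardent, so Camille controls Ardent.
Camille and Ardent together hold 75% + 25% = 100% of Rowan, so Camille controls Rowan.
Rowan holds 79% of Solent, so Camille controls Solent.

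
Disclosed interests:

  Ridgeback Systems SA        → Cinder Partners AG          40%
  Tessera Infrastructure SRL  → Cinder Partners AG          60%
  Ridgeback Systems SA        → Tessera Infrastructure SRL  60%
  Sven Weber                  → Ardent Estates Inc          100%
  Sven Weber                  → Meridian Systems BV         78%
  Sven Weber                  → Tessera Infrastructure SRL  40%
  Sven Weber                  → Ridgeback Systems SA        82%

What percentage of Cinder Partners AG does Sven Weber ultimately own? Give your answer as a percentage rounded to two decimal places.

Sven reaches Cinder along 3 paths.
Via Ridgeback: 82% × 40% = 32.8%.
Via Ridgeback → Tessera: 82% × 60% × 60% = 29.52%.
Via Tessera: 40% × 60% = 24%.
Total: 32.8% + 29.52% + 24% = 86.32%.

86.32%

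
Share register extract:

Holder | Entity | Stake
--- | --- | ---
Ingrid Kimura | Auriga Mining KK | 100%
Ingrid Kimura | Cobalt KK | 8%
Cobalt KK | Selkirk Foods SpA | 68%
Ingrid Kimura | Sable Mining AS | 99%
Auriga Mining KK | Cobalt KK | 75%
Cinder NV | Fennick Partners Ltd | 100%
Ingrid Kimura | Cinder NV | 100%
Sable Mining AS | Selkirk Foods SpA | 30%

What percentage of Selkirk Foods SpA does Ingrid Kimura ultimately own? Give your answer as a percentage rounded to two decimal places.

Ingrid reaches Selkirk along 3 paths.
Via Sable: 99% × 30% = 29.7%.
Via Auriga → Cobalt: 100% × 75% × 68% = 51%.
Via Cobalt: 8% × 68% = 5.44%.
Total: 29.7% + 51% + 5.44% = 86.14%.

86.14%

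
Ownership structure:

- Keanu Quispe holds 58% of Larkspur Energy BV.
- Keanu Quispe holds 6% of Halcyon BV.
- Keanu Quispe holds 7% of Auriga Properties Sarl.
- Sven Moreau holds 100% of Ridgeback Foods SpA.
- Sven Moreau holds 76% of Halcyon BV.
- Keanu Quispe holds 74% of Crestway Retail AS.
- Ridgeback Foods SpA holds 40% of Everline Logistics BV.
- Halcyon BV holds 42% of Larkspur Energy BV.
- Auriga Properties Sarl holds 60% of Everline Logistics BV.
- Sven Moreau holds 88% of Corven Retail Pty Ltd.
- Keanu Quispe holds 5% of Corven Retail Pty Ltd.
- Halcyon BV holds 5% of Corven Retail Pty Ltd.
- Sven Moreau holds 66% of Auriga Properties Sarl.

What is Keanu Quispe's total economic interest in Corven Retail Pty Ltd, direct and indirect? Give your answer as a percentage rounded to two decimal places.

Keanu reaches Corven along 2 paths.
Via Halcyon: 6% × 5% = 0.3%.
Direct stake: 5% = 5%.
Total: 0.3% + 5% = 5.3%.
Rounded: 5.30%.

5.30%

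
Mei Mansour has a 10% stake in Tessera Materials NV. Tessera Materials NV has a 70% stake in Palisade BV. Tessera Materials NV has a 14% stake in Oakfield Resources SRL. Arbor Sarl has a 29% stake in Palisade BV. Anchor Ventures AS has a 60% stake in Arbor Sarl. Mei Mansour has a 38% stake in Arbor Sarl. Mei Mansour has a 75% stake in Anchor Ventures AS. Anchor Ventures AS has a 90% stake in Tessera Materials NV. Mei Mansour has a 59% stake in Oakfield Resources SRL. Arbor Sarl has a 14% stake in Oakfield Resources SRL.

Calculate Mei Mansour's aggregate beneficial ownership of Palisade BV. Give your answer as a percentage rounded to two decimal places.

78.32%

Mei reaches Palisade along 4 paths.
Via Arbor: 38% × 29% = 11.02%.
Via Anchor → Arbor: 75% × 60% × 29% = 13.05%.
Via Tessera: 10% × 70% = 7%.
Via Anchor → Tessera: 75% × 90% × 70% = 47.25%.
Total: 11.02% + 13.05% + 7% + 47.25% = 78.32%.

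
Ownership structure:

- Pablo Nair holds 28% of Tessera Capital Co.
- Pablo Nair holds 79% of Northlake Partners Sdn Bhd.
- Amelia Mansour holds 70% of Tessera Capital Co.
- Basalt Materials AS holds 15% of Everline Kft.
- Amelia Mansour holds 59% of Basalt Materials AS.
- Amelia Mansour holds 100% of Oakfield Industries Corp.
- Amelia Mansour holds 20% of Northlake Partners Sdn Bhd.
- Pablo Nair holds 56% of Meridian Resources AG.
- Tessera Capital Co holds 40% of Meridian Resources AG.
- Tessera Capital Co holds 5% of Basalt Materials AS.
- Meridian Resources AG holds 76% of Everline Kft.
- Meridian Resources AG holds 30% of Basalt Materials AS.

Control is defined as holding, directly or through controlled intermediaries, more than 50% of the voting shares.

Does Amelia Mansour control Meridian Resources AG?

No

Amelia holds 70% of Tessera, so Amelia controls Tessera.
Amelia holds 100% of Oakfield, so Amelia controls Oakfield.
Tessera and Amelia together hold 5% + 59% = 64% of Basalt, so Amelia controls Basalt.
In Meridian, Amelia's side holds only 40%, not > 50%.
So Amelia does not control Meridian.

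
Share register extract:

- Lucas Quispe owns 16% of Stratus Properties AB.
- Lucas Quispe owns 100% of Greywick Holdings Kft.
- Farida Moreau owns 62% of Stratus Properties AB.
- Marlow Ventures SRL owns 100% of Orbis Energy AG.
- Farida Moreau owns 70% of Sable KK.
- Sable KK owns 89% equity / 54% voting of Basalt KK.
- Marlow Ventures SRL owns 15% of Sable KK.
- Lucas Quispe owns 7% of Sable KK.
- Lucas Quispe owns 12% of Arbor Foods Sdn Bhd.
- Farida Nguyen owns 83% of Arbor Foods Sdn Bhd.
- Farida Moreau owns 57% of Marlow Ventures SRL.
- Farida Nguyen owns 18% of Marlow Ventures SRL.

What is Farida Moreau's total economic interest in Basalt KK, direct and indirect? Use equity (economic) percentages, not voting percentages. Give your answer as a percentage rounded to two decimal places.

Farida Moreau reaches Basalt along 2 paths.
Via Sable: 70% × 89% = 62.3%.
Via Marlow → Sable: 57% × 15% × 89% = 7.6095%.
Total: 62.3% + 7.6095% = 69.9095%.
Rounded: 69.91%.

69.91%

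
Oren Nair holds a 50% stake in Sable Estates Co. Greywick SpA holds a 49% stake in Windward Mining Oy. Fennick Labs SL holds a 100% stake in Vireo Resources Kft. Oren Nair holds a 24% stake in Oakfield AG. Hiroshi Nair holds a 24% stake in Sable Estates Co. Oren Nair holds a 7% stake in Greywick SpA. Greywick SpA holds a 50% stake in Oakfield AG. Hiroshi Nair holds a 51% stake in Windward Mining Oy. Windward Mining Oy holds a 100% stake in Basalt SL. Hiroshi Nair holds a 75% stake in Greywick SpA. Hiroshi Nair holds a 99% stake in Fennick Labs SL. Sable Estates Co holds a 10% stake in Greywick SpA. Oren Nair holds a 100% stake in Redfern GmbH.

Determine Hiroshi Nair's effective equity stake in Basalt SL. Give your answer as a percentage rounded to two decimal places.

88.93%

Hiroshi reaches Basalt along 3 paths.
Via Sable → Greywick → Windward: 24% × 10% × 49% × 100% = 1.176%.
Via Greywick → Windward: 75% × 49% × 100% = 36.75%.
Via Windward: 51% × 100% = 51%.
Total: 1.176% + 36.75% + 51% = 88.926%.
Rounded: 88.93%.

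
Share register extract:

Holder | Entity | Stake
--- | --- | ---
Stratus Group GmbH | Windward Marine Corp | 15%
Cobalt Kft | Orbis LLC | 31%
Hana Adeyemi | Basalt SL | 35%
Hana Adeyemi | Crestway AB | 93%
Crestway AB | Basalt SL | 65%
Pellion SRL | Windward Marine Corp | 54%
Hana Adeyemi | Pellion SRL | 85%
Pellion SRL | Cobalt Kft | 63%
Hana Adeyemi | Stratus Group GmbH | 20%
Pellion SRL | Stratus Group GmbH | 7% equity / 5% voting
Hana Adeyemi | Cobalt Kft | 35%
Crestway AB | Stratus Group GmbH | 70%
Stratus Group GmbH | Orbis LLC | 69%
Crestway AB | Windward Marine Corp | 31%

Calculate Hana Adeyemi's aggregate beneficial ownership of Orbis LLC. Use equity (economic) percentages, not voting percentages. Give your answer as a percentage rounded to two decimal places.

Hana reaches Orbis along 5 paths.
Via Pellion → Cobalt: 85% × 63% × 31% = 16.6005%.
Via Cobalt: 35% × 31% = 10.85%.
Via Stratus: 20% × 69% = 13.8%.
Via Crestway → Stratus: 93% × 70% × 69% = 44.919%.
Via Pellion → Stratus: 85% × 7% × 69% = 4.1055%.
Total: 16.6005% + 10.85% + 13.8% + 44.919% + 4.1055% = 90.275%.
Rounded: 90.28%.

90.28%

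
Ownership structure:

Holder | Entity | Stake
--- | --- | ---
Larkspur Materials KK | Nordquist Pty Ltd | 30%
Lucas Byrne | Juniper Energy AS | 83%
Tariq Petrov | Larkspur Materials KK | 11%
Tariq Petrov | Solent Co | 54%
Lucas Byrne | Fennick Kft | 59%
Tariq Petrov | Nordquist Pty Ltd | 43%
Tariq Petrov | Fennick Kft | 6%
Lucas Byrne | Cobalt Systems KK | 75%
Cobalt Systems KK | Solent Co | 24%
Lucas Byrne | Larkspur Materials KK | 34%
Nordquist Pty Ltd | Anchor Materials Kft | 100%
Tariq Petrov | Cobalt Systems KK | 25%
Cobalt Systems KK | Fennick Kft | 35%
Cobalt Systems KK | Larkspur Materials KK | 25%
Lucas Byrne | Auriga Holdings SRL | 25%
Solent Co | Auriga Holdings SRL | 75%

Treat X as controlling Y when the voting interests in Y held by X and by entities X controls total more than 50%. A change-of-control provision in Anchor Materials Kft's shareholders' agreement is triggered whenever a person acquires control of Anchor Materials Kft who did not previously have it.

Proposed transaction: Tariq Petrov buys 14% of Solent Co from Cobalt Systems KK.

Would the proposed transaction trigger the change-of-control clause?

No

The purchase adds only to Tariq's holdings (Cobalt's stake shrinks), so Tariq is the only person who could newly come to control Anchor.
Tariq holds 54% of Solent, so Tariq controls Solent.
Solent holds 75% of Auriga, so Tariq controls Auriga.
Neither Tariq nor any entity Tariq controls holds any voting interest in Anchor.
So before the transaction, Tariq does not control Anchor.
After the purchase, Tariq's direct stake in Solent rises to 54% + 14% = 68%, and Cobalt's stake falls to 10%.
Tariq holds 68% of Solent, so Tariq controls Solent.
After the transaction, neither Tariq nor any entity Tariq controls holds a voting interest in Anchor, so Tariq still does not control it.
No new person acquires control, so the clause is not triggered.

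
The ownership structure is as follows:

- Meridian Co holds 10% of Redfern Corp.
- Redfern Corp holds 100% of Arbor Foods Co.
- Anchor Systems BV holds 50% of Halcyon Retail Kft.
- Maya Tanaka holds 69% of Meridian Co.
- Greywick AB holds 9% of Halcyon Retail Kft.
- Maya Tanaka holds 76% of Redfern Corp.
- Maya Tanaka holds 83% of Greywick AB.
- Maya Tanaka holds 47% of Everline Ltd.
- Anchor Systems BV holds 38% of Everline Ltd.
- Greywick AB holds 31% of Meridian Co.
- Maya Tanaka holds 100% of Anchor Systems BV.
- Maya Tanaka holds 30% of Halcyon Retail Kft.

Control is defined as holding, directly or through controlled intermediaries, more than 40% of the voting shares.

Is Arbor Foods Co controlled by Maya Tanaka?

Yes

Maya holds 83% of Greywick, so Maya controls Greywick.
Maya and Greywick together hold 69% + 31% = 100% of Meridian, so Maya controls Meridian.
Maya and Meridian together hold 76% + 10% = 86% of Redfern, so Maya controls Redfern.
Redfern holds 100% of Arbor, so Maya controls Arbor.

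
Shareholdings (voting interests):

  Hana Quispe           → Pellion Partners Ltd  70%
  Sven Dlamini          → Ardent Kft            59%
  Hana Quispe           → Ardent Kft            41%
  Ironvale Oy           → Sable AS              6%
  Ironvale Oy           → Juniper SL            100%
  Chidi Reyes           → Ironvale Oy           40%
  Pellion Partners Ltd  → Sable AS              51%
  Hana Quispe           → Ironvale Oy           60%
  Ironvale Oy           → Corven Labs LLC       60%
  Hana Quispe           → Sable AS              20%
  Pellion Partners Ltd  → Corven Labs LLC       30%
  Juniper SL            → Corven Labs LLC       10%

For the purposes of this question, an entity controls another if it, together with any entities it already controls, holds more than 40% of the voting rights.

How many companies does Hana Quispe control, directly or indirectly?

Hana holds 60% of Ironvale, so Hana controls Ironvale.
Hana holds 41% of Ardent, so Hana controls Ardent.
Ironvale holds 100% of Juniper, so Hana controls Juniper.
Hana holds 70% of Pellion, so Hana controls Pellion.
Ironvale and Hana and Pellion together hold 6% + 20% + 51% = 77% of Sable, so Hana controls Sable.
Ironvale and Pellion and Juniper together hold 60% + 30% + 10% = 100% of Corven, so Hana controls Corven.
Hana controls 6 companies.

6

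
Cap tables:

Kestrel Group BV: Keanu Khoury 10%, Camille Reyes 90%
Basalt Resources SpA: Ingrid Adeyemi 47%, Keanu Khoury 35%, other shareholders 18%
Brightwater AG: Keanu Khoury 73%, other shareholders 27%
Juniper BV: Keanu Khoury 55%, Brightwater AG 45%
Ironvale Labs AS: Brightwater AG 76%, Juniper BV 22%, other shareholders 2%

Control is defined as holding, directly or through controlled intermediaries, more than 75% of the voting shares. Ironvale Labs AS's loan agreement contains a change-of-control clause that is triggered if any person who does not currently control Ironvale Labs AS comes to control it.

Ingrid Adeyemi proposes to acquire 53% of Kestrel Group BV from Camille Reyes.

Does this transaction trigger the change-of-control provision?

No

The purchase adds only to Ingrid's holdings (Camille's stake shrinks), so Ingrid is the only person who could newly come to control Ironvale.
Ingrid's largest direct stake is 47% in Basalt, which does not meet the threshold, so Ingrid controls no company.
Neither Ingrid nor any entity Ingrid controls holds any voting interest in Ironvale.
So before the transaction, Ingrid does not control Ironvale.
After the purchase, Ingrid holds 53% of Kestrel directly, and Camille's stake falls to 37%.
Ingrid's side now holds 53% of Kestrel, not > 75%, so Ingrid still does not control Kestrel.
After the transaction, neither Ingrid nor any entity Ingrid controls holds a voting interest in Ironvale, so Ingrid still does not control it.
No new person acquires control, so the clause is not triggered.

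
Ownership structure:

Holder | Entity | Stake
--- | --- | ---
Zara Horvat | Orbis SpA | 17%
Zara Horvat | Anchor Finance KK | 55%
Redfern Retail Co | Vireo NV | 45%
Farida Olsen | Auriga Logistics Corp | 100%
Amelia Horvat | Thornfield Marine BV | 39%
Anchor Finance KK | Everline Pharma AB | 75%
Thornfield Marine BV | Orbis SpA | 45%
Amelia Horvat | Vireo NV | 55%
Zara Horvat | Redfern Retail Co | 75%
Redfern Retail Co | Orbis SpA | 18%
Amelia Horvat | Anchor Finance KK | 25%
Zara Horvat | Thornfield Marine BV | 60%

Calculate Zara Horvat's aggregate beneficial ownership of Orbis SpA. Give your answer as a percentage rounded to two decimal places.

Zara reaches Orbis along 3 paths.
Via Thornfield: 60% × 45% = 27%.
Direct stake: 17% = 17%.
Via Redfern: 75% × 18% = 13.5%.
Total: 27% + 17% + 13.5% = 57.5%.
Rounded: 57.50%.

57.50%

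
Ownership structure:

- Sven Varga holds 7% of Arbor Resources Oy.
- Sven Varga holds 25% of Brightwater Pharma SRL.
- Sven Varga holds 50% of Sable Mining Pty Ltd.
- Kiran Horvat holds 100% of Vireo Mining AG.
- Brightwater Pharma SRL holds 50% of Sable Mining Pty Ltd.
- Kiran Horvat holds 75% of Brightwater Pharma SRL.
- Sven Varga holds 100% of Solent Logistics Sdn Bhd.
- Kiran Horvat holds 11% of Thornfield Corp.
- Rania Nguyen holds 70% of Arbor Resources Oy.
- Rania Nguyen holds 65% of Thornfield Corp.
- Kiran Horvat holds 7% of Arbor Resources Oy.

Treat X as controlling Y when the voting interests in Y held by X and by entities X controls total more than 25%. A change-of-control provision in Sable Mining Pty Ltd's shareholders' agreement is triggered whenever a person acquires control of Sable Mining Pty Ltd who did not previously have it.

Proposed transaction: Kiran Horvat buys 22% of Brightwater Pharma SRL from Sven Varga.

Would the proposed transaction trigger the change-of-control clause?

The purchase adds only to Kiran's holdings (Sven's stake shrinks), so Kiran is the only person who could newly come to control Sable.
Kiran holds 75% of Brightwater, so Kiran controls Brightwater.
Brightwater holds 50% of Sable, so Kiran controls Sable.
So Kiran already controls Sable before the transaction.
After the purchase, Kiran's direct stake in Brightwater rises to 75% + 22% = 97%, and Sven's stake falls to 3%.
Kiran controlled Sable already, so this is not a new person acquiring control; every other person's position is unchanged or reduced.
No new person acquires control, so the clause is not triggered.

No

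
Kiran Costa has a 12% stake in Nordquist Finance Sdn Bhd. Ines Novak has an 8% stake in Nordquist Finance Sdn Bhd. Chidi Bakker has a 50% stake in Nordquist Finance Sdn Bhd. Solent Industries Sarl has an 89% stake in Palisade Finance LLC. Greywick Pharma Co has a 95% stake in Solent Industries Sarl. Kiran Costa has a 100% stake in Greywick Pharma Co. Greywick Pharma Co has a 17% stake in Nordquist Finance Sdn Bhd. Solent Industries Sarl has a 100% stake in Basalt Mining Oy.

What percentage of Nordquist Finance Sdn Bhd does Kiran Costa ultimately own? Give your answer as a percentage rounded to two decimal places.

29.00%

Kiran reaches Nordquist along 2 paths.
Direct stake: 12% = 12%.
Via Greywick: 100% × 17% = 17%.
Total: 12% + 17% = 29%.
Rounded: 29.00%.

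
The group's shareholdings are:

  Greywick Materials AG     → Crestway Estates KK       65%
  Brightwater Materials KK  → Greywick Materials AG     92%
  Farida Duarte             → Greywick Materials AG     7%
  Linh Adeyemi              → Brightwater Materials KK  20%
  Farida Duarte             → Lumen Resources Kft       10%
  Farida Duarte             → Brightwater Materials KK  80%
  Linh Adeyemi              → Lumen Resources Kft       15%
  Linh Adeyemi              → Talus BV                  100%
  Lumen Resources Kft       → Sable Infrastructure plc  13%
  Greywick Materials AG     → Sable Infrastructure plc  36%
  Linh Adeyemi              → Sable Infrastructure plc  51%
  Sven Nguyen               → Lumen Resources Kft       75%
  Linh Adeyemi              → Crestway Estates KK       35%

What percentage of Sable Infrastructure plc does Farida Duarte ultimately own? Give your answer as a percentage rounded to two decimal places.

30.32%

Farida reaches Sable along 3 paths.
Via Lumen: 10% × 13% = 1.3%.
Via Brightwater → Greywick: 80% × 92% × 36% = 26.496%.
Via Greywick: 7% × 36% = 2.52%.
Total: 1.3% + 26.496% + 2.52% = 30.316%.
Rounded: 30.32%.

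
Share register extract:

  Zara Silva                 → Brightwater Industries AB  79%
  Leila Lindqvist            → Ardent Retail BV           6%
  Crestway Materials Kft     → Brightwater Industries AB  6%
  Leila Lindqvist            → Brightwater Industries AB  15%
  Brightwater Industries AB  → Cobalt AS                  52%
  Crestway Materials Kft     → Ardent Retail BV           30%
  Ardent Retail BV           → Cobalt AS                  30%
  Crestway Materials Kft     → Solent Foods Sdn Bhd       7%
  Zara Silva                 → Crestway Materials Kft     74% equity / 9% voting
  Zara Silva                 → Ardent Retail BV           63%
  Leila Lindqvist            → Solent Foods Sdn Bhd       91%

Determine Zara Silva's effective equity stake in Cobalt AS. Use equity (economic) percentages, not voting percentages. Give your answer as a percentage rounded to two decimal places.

68.95%

Zara reaches Cobalt along 4 paths.
Via Crestway → Ardent: 74% × 30% × 30% = 6.66%.
Via Ardent: 63% × 30% = 18.9%.
Via Crestway → Brightwater: 74% × 6% × 52% = 2.3088%.
Via Brightwater: 79% × 52% = 41.08%.
Total: 6.66% + 18.9% + 2.3088% + 41.08% = 68.9488%.
Rounded: 68.95%.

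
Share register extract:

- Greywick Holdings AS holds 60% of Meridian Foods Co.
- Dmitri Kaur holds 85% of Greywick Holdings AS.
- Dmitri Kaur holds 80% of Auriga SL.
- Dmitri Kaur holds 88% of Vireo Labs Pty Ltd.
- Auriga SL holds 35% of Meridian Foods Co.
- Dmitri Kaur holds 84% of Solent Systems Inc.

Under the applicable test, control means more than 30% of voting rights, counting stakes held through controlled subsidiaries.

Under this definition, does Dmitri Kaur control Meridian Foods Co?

Dmitri holds 85% of Greywick, so Dmitri controls Greywick.
Dmitri holds 80% of Auriga, so Dmitri controls Auriga.
Greywick and Auriga together hold 60% + 35% = 95% of Meridian, so Dmitri controls Meridian.

Yes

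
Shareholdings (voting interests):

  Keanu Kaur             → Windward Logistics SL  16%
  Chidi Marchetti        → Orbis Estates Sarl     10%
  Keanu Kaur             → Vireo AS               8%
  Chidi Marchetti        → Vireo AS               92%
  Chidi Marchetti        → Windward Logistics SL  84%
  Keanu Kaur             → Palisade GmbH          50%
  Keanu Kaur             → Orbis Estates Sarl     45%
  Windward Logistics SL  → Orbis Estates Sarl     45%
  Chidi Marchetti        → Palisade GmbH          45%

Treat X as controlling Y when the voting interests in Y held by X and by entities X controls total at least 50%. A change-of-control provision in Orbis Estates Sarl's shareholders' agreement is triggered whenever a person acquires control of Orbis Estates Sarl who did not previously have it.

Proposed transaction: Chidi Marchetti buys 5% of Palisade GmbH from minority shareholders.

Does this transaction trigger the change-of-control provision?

No

The purchase changes only Chidi's holdings, so Chidi is the only person who could newly come to control Orbis.
Chidi holds 84% of Windward, so Chidi controls Windward.
Windward and Chidi together hold 45% + 10% = 55% of Orbis, so Chidi controls Orbis.
So Chidi already controls Orbis before the transaction.
After the purchase, Chidi's direct stake in Palisade rises to 45% + 5% = 50%.
Chidi controlled Orbis already, so this is not a new person acquiring control; every other person's position is unchanged or reduced.
No new person acquires control, so the clause is not triggered.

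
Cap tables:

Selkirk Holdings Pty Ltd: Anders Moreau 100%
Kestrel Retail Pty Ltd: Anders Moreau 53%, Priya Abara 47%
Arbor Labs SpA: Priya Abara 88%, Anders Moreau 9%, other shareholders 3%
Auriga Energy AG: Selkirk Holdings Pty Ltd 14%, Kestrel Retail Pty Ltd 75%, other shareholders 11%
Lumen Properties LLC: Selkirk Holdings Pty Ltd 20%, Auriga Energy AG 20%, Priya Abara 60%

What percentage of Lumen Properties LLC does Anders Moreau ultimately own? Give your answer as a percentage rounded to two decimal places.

Anders reaches Lumen along 3 paths.
Via Selkirk: 100% × 20% = 20%.
Via Selkirk → Auriga: 100% × 14% × 20% = 2.8%.
Via Kestrel → Auriga: 53% × 75% × 20% = 7.95%.
Total: 20% + 2.8% + 7.95% = 30.75%.

30.75%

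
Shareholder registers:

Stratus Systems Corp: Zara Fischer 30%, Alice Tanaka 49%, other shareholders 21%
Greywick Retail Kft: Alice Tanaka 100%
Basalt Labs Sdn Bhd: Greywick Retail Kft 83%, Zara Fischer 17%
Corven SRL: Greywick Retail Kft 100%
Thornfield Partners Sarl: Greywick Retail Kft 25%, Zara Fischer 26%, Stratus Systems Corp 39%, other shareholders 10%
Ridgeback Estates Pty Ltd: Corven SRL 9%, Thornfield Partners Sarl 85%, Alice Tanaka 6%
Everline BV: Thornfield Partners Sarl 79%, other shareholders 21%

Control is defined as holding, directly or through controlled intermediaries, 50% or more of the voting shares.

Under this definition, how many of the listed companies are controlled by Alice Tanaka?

3

Alice holds 100% of Greywick, so Alice controls Greywick.
Greywick holds 83% of Basalt, so Alice controls Basalt.
Greywick holds 100% of Corven, so Alice controls Corven.
No other company's threshold is met.
Alice controls 3 companies.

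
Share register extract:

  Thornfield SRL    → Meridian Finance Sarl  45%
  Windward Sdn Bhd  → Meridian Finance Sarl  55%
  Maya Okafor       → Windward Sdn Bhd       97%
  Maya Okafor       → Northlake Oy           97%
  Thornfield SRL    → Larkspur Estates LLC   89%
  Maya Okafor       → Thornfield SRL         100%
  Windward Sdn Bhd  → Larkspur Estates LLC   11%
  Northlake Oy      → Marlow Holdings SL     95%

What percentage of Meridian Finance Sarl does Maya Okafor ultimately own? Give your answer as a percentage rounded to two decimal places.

98.35%

Maya reaches Meridian along 2 paths.
Via Thornfield: 100% × 45% = 45%.
Via Windward: 97% × 55% = 53.35%.
Total: 45% + 53.35% = 98.35%.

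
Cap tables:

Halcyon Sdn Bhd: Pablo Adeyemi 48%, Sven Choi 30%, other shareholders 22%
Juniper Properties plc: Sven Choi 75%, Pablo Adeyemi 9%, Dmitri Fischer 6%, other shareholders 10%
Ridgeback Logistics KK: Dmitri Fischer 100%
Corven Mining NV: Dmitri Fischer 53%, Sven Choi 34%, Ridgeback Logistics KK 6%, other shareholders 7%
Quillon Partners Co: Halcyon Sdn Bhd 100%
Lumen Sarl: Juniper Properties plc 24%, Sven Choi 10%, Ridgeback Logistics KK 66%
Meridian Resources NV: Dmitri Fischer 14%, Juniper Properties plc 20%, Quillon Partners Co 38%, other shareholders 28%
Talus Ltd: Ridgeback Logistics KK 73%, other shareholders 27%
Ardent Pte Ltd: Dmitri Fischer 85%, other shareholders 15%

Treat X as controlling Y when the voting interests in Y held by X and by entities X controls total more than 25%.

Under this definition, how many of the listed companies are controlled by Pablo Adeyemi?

Pablo holds 48% of Halcyon, so Pablo controls Halcyon.
Halcyon holds 100% of Quillon, so Pablo controls Quillon.
Quillon holds 38% of Meridian, so Pablo controls Meridian.
No other company's threshold is met.
Pablo controls 3 companies.

3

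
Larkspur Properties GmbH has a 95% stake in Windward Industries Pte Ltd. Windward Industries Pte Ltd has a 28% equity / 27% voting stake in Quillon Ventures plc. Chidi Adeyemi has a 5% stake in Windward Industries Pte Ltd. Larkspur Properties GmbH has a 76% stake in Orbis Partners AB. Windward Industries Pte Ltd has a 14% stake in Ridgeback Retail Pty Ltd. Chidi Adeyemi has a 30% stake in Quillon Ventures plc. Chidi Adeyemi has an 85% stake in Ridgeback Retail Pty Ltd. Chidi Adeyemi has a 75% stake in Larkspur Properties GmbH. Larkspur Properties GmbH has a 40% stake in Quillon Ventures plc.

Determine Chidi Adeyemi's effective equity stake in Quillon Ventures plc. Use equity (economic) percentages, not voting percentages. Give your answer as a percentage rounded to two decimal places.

Chidi reaches Quillon along 4 paths.
Direct stake: 30% = 30%.
Via Windward: 5% × 28% = 1.4%.
Via Larkspur → Windward: 75% × 95% × 28% = 19.95%.
Via Larkspur: 75% × 40% = 30%.
Total: 30% + 1.4% + 19.95% + 30% = 81.35%.

81.35%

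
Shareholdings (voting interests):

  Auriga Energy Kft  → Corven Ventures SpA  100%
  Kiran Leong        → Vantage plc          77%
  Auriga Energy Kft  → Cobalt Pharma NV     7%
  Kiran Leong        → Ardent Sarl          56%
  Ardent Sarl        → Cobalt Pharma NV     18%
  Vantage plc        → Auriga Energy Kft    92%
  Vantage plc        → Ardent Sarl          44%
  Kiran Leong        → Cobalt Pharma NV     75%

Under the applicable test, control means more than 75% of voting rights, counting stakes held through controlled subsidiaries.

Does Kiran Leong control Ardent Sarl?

Yes

Kiran holds 77% of Vantage, so Kiran controls Vantage.
Kiran and Vantage together hold 56% + 44% = 100% of Ardent, so Kiran controls Ardent.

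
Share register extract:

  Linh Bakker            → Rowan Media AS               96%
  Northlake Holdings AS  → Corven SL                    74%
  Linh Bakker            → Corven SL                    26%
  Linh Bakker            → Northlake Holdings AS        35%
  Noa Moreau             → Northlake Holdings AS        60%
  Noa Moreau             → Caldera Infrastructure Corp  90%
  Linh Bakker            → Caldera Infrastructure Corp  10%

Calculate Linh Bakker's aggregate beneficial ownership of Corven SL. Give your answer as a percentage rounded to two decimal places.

Linh reaches Corven along 2 paths.
Direct stake: 26% = 26%.
Via Northlake: 35% × 74% = 25.9%.
Total: 26% + 25.9% = 51.9%.
Rounded: 51.90%.

51.90%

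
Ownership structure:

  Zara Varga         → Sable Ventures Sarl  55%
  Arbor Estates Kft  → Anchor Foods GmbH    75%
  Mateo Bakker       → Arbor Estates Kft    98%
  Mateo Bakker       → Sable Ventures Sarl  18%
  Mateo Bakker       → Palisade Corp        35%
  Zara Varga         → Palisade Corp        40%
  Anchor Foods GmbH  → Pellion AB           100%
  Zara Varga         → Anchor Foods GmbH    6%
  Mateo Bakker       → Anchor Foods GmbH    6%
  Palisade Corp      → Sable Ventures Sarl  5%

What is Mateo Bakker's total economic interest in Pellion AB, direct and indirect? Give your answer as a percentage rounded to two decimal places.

Mateo reaches Pellion along 2 paths.
Via Anchor: 6% × 100% = 6%.
Via Arbor → Anchor: 98% × 75% × 100% = 73.5%.
Total: 6% + 73.5% = 79.5%.
Rounded: 79.50%.

79.50%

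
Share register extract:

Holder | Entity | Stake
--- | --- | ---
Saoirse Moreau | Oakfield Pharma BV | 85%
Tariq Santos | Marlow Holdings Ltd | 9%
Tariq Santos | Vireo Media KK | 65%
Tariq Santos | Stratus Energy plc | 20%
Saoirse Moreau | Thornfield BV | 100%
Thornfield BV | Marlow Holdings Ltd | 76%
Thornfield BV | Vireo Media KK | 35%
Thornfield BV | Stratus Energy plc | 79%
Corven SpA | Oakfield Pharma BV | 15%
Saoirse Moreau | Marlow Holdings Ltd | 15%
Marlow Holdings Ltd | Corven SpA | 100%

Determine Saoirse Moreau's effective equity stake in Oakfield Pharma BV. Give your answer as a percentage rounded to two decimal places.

98.65%

Saoirse reaches Oakfield along 3 paths.
Via Marlow → Corven: 15% × 100% × 15% = 2.25%.
Via Thornfield → Marlow → Corven: 100% × 76% × 100% × 15% = 11.4%.
Direct stake: 85% = 85%.
Total: 2.25% + 11.4% + 85% = 98.65%.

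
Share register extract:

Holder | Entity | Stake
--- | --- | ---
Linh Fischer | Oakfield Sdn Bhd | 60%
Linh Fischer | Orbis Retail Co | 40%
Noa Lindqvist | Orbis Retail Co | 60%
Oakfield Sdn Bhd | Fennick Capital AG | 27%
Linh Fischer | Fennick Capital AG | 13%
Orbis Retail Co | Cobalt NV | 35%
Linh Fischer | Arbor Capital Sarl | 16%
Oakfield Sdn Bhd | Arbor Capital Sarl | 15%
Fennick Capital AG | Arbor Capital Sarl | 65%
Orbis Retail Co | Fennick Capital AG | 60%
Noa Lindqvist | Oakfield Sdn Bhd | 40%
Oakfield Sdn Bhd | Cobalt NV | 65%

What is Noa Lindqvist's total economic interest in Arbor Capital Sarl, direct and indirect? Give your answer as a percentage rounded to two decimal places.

Noa reaches Arbor along 3 paths.
Via Oakfield: 40% × 15% = 6%.
Via Oakfield → Fennick: 40% × 27% × 65% = 7.02%.
Via Orbis → Fennick: 60% × 60% × 65% = 23.4%.
Total: 6% + 7.02% + 23.4% = 36.42%.

36.42%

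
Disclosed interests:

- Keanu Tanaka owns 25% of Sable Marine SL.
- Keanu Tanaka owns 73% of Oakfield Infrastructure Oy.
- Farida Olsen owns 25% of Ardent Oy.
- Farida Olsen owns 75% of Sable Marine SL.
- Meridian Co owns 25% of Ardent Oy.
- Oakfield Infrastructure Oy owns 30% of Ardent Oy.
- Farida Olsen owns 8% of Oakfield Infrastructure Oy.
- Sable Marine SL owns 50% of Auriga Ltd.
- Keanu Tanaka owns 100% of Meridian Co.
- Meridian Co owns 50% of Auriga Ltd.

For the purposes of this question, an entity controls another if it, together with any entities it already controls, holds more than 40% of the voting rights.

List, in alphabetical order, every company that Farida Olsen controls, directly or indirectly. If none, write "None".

Farida holds 75% of Sable, so Farida controls Sable.
Sable holds 50% of Auriga, so Farida controls Auriga.
No other company's threshold is met.

Auriga Ltd, Sable Marine SL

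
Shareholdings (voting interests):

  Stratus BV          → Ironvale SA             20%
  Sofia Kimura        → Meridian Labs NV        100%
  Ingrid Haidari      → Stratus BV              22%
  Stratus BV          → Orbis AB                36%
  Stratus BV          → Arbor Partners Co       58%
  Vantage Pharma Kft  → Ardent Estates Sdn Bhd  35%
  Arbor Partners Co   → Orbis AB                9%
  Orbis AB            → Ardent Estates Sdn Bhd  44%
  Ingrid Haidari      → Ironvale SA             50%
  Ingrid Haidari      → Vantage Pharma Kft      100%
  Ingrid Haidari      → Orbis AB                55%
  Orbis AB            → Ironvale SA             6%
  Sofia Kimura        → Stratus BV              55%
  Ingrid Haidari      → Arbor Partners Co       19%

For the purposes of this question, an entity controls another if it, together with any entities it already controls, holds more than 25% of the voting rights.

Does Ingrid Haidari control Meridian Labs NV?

Ingrid holds 100% of Vantage, so Ingrid controls Vantage.
Ingrid holds 55% of Orbis, so Ingrid controls Orbis.
Ingrid and Orbis together hold 50% + 6% = 56% of Ironvale, so Ingrid controls Ironvale.
Vantage and Orbis together hold 35% + 44% = 79% of Ardent, so Ingrid controls Ardent.
Neither Ingrid nor any entity Ingrid controls holds any voting interest in Meridian.
So Ingrid does not control Meridian.

No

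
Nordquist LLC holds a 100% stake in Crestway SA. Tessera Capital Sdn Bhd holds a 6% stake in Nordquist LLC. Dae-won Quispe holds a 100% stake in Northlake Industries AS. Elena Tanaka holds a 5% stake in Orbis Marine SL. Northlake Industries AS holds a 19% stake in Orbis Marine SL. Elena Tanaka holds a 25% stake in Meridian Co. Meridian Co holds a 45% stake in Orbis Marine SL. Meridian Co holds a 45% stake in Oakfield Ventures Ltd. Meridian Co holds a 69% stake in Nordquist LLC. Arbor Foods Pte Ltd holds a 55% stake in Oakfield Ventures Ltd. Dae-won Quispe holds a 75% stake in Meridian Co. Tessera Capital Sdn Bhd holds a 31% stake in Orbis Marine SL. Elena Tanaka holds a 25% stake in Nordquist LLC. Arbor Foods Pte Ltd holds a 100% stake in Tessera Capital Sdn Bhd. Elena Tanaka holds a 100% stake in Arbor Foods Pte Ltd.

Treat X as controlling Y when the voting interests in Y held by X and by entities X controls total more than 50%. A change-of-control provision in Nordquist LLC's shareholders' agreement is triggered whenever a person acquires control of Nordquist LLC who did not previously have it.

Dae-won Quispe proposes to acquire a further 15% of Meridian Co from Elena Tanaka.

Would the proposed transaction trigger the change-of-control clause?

The purchase adds only to Dae-won's holdings (Elena's stake shrinks), so Dae-won is the only person who could newly come to control Nordquist.
Dae-won holds 75% of Meridian, so Dae-won controls Meridian.
Meridian holds 69% of Nordquist, so Dae-won controls Nordquist.
So Dae-won already controls Nordquist before the transaction.
After the purchase, Dae-won's direct stake in Meridian rises to 75% + 15% = 90%, and Elena's stake falls to 10%.
Dae-won controlled Nordquist already, so this is not a new person acquiring control; every other person's position is unchanged or reduced.
No new person acquires control, so the clause is not triggered.

No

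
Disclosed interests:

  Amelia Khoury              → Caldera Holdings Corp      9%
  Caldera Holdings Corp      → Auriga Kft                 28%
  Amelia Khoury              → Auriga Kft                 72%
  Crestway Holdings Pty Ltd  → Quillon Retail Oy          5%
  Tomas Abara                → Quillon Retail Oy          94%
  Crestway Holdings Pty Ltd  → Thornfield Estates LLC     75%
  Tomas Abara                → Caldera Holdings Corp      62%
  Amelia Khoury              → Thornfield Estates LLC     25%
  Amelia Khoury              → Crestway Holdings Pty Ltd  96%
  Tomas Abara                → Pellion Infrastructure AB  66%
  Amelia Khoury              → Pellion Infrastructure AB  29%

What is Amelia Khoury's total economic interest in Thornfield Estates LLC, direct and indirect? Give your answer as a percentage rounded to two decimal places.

97.00%

Amelia reaches Thornfield along 2 paths.
Direct stake: 25% = 25%.
Via Crestway: 96% × 75% = 72%.
Total: 25% + 72% = 97%.
Rounded: 97.00%.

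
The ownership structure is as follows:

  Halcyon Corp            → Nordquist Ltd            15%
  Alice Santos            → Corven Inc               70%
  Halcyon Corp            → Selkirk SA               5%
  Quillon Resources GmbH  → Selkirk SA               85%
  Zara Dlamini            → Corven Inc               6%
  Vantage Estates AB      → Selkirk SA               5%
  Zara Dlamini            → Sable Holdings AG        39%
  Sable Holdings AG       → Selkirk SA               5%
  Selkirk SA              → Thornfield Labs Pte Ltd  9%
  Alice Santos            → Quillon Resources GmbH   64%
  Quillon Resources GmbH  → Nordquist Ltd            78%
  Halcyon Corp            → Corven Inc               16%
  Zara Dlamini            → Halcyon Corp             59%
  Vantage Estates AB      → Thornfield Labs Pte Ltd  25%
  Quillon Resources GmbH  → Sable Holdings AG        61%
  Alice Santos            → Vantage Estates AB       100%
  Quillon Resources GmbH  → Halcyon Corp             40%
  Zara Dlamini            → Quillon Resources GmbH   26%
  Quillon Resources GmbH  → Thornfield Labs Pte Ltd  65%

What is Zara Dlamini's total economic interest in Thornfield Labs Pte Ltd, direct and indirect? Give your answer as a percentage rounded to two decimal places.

19.45%

Zara reaches Thornfield along 6 paths.
Via Quillon → Selkirk: 26% × 85% × 9% = 1.989%.
Via Quillon → Halcyon → Selkirk: 26% × 40% × 5% × 9% = 0.0468%.
Via Halcyon → Selkirk: 59% × 5% × 9% = 0.2655%.
Via Quillon → Sable → Selkirk: 26% × 61% × 5% × 9% = 0.07137%.
Via Sable → Selkirk: 39% × 5% × 9% = 0.1755%.
Via Quillon: 26% × 65% = 16.9%.
Total: 1.989% + 0.0468% + 0.2655% + 0.07137% + 0.1755% + 16.9% = 19.44817%.
Rounded: 19.45%.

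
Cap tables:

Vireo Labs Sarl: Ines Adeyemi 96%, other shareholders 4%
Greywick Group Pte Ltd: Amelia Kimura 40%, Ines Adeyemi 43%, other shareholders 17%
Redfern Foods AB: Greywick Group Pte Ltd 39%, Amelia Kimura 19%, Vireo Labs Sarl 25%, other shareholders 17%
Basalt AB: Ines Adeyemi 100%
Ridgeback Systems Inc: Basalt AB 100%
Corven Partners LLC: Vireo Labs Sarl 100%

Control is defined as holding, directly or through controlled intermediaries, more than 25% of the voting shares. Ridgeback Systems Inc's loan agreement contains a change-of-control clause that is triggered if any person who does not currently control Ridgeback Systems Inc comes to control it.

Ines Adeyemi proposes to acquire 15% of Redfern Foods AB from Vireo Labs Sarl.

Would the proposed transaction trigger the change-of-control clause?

No

The purchase adds only to Ines's holdings (Vireo's stake shrinks), so Ines is the only person who could newly come to control Ridgeback.
Ines holds 100% of Basalt, so Ines controls Basalt.
Basalt holds 100% of Ridgeback, so Ines controls Ridgeback.
So Ines already controls Ridgeback before the transaction.
After the purchase, Ines holds 15% of Redfern directly, and Vireo's stake falls to 10%.
Ines controlled Ridgeback already, so this is not a new person acquiring control; every other person's position is unchanged or reduced.
No new person acquires control, so the clause is not triggered.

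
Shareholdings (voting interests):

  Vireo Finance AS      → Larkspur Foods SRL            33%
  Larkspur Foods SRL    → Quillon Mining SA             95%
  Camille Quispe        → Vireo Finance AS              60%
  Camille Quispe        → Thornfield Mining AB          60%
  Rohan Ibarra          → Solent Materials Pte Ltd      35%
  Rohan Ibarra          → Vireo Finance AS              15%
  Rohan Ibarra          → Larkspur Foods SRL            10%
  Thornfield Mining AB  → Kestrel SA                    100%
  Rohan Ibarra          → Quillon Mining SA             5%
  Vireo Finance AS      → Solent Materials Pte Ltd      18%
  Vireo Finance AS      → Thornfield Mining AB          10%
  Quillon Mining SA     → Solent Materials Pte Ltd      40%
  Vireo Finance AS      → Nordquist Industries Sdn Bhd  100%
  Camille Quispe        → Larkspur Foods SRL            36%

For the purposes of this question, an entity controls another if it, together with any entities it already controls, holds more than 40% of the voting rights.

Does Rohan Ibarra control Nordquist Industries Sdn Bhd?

Rohan's largest direct stake is 35% in Solent, which does not meet the threshold, so Rohan controls no company.
Neither Rohan nor any entity Rohan controls holds any voting interest in Nordquist.
So Rohan does not control Nordquist.

No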